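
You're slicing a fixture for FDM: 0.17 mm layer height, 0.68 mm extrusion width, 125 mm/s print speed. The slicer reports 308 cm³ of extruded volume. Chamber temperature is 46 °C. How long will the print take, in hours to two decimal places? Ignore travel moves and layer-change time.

Bead cross-section = 0.17 × 0.68 = 0.1156 mm².
Toolpath length = 308 cm³ / 0.1156 mm² = 308000 / 0.1156 = 2664359.9 mm.
Time extruding = 2664359.9 / 125 = 21314.9 s.
In the requested units: 21314.9 s = 5.92 hours.

5.92 hours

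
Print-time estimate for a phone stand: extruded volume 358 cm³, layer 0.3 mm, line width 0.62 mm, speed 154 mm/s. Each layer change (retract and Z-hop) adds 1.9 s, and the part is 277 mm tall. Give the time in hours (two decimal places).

Extrusion cross-section = 0.3 × 0.62 = 0.186 mm².
Path length: 358000 mm³ / 0.186 mm² → 1924731.2 mm.
Extrusion time = 1924731.2 / 154 = 12498.3 s.
Layers = ⌈277/0.3⌉ = 924.
Z-hop total = 924 × 1.9, so 1755.6 s.
Total = 12498.3 + 1755.6 = 14253.9 s = 3.96 hours.

3.96 hours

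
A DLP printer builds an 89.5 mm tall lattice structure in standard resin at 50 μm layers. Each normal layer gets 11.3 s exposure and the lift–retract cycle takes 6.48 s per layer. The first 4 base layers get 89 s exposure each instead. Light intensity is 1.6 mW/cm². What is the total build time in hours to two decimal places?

8.93 hours

Number of layers: 89.5 / 0.05 → 1790 (rounded up).
Bottom layers = 4 × (89 + 6.48), so 381.92 s.
Remaining layers = 1786 × (11.3 + 6.48), so 31755.08 s.
Sum: 381.92 + 31755.08 = 32137 s → 8.93 hours.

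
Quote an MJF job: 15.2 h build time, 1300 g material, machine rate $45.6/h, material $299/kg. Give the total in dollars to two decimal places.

Time charge = 45.6 × 15.2 = $693.12.
Material charge = 299 × 1300/1000 = $388.70.
Total = 693.12 + 388.70 = $1081.82.

$1081.82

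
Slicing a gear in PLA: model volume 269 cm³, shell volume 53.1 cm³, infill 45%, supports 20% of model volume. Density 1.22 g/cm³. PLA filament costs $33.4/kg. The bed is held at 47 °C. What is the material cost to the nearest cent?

Interior volume: 269 − 53.1 → 215.9 cm³.
Infill deposited = 0.45 × 215.9 = 97.155 cm³.
Support: 0.20 × 269 → 53.8 cm³.
Deposited volume = 53.1 + 97.155 + 53.8, so 204.055 cm³.
Mass = 204.055 × 1.22, so 248.9471 g.
At $33.4/kg: 248.9471/1000 × 33.4 = $8.31.

$8.31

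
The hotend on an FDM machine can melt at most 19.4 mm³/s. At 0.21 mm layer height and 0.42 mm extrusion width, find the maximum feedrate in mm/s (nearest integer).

220 mm/s

A = 0.21 × 0.42, so 0.0882 mm².
Max speed = 19.4 / 0.0882 = 219.95 ≈ 220 mm/s.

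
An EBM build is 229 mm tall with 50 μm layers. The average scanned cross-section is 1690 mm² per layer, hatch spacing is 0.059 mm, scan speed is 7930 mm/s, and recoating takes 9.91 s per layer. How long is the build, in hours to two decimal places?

17.20 hours

Number of layers: 229 / 0.05 → 4580 (rounded up).
Hatch length per layer: 1690 / 0.059 → 28644.1 mm.
Beam time per layer = 28644.1 / 7930 = 3.6121 s.
Time per layer = 3.6121 + 9.91 = 13.5221 s.
Total: 4580 × 13.5221 s = 61931.218 s → 17.20 hours.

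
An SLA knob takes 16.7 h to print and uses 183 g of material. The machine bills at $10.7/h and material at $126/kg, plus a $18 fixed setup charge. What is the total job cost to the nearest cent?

Time charge: 10.7 × 16.7 → $178.69.
Feedstock cost: 126 × 183/1000 → $23.058.
Total = 178.69 + 23.058 + 18 = 219.748 ≈ $219.75.

$219.75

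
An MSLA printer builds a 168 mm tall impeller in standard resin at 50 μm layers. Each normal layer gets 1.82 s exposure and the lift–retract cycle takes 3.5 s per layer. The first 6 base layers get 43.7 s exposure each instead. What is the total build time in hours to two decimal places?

Layer count = ceil(168 / 0.05) = 3360.
Base layers = 6 × (43.7 + 3.5), so 283.2 s.
Normal layers = 3354 × (1.82 + 3.5) = 17843.28 s.
Sum: 283.2 + 17843.28 = 18126.48 s → 5.04 hours.

5.04 hours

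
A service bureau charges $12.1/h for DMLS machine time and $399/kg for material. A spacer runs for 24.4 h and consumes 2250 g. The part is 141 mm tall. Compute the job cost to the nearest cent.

Time charge = 12.1 × 24.4, so $295.24.
Feedstock cost: 399 × 2250/1000 → $897.75.
Total = 295.24 + 897.75 = $1192.99.

$1192.99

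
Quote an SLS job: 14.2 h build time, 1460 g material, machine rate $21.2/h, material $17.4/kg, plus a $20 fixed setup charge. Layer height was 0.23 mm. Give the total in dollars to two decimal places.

$346.44

Time charge = 21.2 × 14.2 = $301.04.
Feedstock cost: 17.4 × 1460/1000 → $25.404.
Adding setup: 301.04 + 25.404 + 20 → 346.444 ≈ $346.44.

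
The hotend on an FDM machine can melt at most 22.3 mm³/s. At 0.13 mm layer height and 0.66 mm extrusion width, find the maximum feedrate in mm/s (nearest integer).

Bead cross-section = 0.13 × 0.66, so 0.0858 mm².
Max speed = 22.3 / 0.0858 = 259.91 ≈ 260 mm/s.

260 mm/s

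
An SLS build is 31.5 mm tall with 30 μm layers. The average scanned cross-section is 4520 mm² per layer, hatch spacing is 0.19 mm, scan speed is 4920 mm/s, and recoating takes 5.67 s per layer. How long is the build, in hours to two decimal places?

Number of layers: 31.5 / 0.03 → 1050 (rounded up).
Scan path per layer = 4520 / 0.19, so 23789.5 mm.
Laser time per layer: 23789.5 / 4920 → 4.8353 s.
Time per layer = 4.8353 + 5.67, so 10.5053 s.
1050 layers × 10.5053 s/layer = 11030.565 s, i.e. 3.06 hours.

3.06 hours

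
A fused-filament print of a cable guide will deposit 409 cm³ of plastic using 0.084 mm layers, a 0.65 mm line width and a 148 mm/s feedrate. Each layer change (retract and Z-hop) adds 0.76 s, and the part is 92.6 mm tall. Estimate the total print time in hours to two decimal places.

Extrusion cross-section = 0.084 × 0.65, so 0.0546 mm².
Toolpath length = 409 cm³ / 0.0546 mm² = 409000 / 0.0546 = 7490842.5 mm.
Extrusion time: 7490842.5 / 148 → 50613.8 s.
Number of layers: 92.6 / 0.084 → 1103 (rounded up).
Z-hop total = 1103 × 0.76, so 838.28 s.
Altogether 50613.8 + 838.28 = 51452.08 s, i.e. 14.29 hours.

14.29 hours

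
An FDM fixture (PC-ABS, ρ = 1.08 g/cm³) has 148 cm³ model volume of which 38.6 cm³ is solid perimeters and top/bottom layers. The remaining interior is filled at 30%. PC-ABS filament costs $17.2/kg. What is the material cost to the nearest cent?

$1.33

Interior volume = 148 − 38.6 = 109.4 cm³.
Infill deposited = 0.30 × 109.4, so 32.82 cm³.
Deposited volume = 38.6 + 32.82, so 71.42 cm³.
Mass = 71.42 × 1.08, so 77.1336 g.
At $17.2/kg: 77.1336/1000 × 17.2 = $1.33.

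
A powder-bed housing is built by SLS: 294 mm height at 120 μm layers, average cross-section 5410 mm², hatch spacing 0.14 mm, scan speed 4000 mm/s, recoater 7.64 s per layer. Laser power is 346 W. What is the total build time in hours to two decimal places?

Layer count = ceil(294 / 0.12) = 2450.
Hatch length per layer = 5410 / 0.14, so 38642.9 mm.
Laser time per layer: 38642.9 / 4000 → 9.6607 s.
Time per layer = 9.6607 + 7.64, so 17.3007 s.
2450 layers × 17.3007 s/layer = 42386.715 s, i.e. 11.77 hours.

11.77 hours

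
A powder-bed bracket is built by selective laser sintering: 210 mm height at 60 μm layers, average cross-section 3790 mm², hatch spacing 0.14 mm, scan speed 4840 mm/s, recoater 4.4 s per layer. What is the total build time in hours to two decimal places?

Number of layers: 210 / 0.06 → 3500 (rounded up).
Scan path per layer = 3790 / 0.14, so 27071.4 mm.
Scan time per layer = 27071.4 / 4840 = 5.5933 s.
Per-layer time = 5.5933 + 4.4, so 9.9933 s.
Build time = 3500 × 9.9933 = 34976.55 s = 9.72 hours.

9.72 hours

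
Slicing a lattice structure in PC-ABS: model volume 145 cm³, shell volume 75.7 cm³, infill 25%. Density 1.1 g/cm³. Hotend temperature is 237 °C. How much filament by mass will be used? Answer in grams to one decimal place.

102.3 g

Volume inside the shell = 145 − 75.7, so 69.3 cm³.
Infill deposited: 0.25 × 69.3 → 17.325 cm³.
Total printed volume: 75.7 + 17.325 → 93.025 cm³.
Mass = 93.025 × 1.1, so 102.3275 g.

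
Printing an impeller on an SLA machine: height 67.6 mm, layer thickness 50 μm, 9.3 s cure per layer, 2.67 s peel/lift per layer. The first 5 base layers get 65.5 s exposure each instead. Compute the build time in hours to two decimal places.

Layers = ⌈67.6/0.05⌉ = 1352.
Burn-in layers = 5 × (65.5 + 2.67) = 340.85 s.
Remaining layers = 1347 × (9.3 + 2.67), so 16123.59 s.
Total = 340.85 + 16123.59 = 16464.44 s = 4.57 hours.

4.57 hours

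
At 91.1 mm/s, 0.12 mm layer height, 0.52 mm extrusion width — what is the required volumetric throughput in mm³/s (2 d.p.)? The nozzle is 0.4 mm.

5.68

Bead cross-section: 0.12 × 0.52 → 0.0624 mm².
Q = v·A = 91.1 × 0.0624 = 5.68 mm³/s.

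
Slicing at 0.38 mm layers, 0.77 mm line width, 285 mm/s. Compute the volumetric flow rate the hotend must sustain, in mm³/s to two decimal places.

83.39

Bead cross-section = 0.38 × 0.77, so 0.2926 mm².
Volumetric flow = 285 × 0.2926 = 83.39 mm³/s.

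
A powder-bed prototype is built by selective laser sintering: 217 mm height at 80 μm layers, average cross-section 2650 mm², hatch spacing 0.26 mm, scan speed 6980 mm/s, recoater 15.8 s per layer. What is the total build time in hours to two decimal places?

Number of layers: 217 / 0.08 → 2713 (rounded up).
Per-layer scan distance: 2650 / 0.26 → 10192.3 mm.
Scan time per layer = 10192.3 / 6980 = 1.4602 s.
Layer cycle = 1.4602 + 15.8 = 17.2602 s.
Total: 2713 × 17.2602 s = 46826.9226 s → 13.01 hours.

13.01 hours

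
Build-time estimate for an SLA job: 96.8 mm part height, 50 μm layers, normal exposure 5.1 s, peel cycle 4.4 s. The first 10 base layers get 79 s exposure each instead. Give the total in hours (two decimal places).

5.31 hours

Layer count = ceil(96.8 / 0.05) = 1936.
Base layers = 10 × (79 + 4.4) = 834 s.
Remaining layers: 1926 × (5.1 + 4.4) → 18297 s.
Sum: 834 + 18297 = 19131 s → 5.31 hours.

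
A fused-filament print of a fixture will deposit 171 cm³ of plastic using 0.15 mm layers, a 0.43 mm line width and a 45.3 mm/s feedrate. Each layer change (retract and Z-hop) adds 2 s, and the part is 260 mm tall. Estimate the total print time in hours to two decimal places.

17.22 hours

Bead cross-section: 0.15 × 0.43 → 0.0645 mm².
Path length: 171000 mm³ / 0.0645 mm² → 2651162.8 mm.
Print-move time = 2651162.8 / 45.3 = 58524.6 s.
Layer count = ceil(260 / 0.15) = 1734.
Non-print overhead = 1734 × 2, so 3468 s.
Total = 58524.6 + 3468 = 61992.6 s = 17.22 hours.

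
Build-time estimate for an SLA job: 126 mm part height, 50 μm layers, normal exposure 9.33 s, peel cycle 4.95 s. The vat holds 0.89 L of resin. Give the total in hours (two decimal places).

Number of layers: 126 / 0.05 → 2520 (rounded up).
Per-layer time: 9.33 + 4.95 → 14.28 s.
Total = 2520 × 14.28 = 35985.6 s = 10.00 hours.

10.00 hours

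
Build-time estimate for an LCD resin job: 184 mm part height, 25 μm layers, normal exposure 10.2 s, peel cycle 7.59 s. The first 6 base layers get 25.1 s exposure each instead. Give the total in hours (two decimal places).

36.40 hours

Layers = ⌈184/0.025⌉ = 7360.
Burn-in layers = 6 × (25.1 + 7.59), so 196.14 s.
Regular layers = 7354 × (10.2 + 7.59) = 130827.66 s.
Total = 196.14 + 130827.66 = 131023.8 s = 36.40 hours.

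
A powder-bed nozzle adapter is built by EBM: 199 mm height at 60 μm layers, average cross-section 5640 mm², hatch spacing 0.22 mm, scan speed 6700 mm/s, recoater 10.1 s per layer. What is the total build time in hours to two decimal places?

12.83 hours

Layers = ⌈199/0.06⌉ = 3317.
Hatch length per layer = 5640 / 0.22 = 25636.4 mm.
Per-layer scan time = 25636.4 / 6700 = 3.8263 s.
Layer cycle: 3.8263 + 10.1 → 13.9263 s.
3317 layers × 13.9263 s/layer = 46193.5371 s, i.e. 12.83 hours.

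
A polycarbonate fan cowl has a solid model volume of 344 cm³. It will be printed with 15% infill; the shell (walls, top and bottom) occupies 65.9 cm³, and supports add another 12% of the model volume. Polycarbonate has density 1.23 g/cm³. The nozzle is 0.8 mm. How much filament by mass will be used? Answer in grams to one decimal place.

183.1 g

Infill region: 344 − 65.9 → 278.1 cm³.
Infill deposited = 0.15 × 278.1, so 41.715 cm³.
Support = 0.12 × 344 = 41.28 cm³.
Deposited volume = 65.9 + 41.715 + 41.28 = 148.895 cm³.
Mass = 148.895 × 1.23, so 183.14085 g.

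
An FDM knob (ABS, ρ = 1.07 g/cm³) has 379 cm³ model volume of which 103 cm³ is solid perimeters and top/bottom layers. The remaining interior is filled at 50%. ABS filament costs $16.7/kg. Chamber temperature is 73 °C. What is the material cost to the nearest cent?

$4.31

Infill region = 379 − 103 = 276 cm³.
Infill deposited: 0.50 × 276 → 138 cm³.
Total printed volume: 103 + 138 → 241 cm³.
Mass: 241 × 1.07 → 257.87 g.
At $16.7/kg: 257.87/1000 × 16.7 = $4.31.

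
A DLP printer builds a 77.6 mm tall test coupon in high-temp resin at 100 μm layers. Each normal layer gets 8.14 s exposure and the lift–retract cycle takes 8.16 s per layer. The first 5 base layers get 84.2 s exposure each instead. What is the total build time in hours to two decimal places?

Layers = ⌈77.6/0.1⌉ = 776.
Base layers = 5 × (84.2 + 8.16) = 461.8 s.
Regular layers = 771 × (8.14 + 8.16) = 12567.3 s.
Sum: 461.8 + 12567.3 = 13029.1 s → 3.62 hours.

3.62 hours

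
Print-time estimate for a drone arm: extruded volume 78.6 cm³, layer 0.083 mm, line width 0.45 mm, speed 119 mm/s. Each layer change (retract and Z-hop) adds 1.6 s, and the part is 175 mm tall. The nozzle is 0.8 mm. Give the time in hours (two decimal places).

Line area = 0.083 × 0.45, so 0.03735 mm².
Toolpath length = 78.6 cm³ / 0.03735 mm² = 78600 / 0.03735 = 2104417.7 mm.
Time extruding = 2104417.7 / 119, so 17684.2 s.
Layers = ⌈175/0.083⌉ = 2109.
Non-print overhead = 2109 × 1.6, so 3374.4 s.
Altogether 17684.2 + 3374.4 = 21058.6 s, i.e. 5.85 hours.

5.85 hours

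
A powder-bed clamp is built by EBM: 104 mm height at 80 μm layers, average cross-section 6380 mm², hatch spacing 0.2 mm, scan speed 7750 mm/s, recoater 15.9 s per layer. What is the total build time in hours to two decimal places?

Number of layers: 104 / 0.08 → 1300 (rounded up).
Per-layer scan distance = 6380 / 0.2 = 31900 mm.
Beam time per layer = 31900 / 7750, so 4.1161 s.
Layer cycle = 4.1161 + 15.9, so 20.0161 s.
Build time = 1300 × 20.0161 = 26020.93 s = 7.23 hours.

7.23 hours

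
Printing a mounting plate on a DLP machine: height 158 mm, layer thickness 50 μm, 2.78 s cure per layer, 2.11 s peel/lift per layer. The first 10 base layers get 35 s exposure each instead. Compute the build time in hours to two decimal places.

Layers = ⌈158/0.05⌉ = 3160.
Burn-in layers = 10 × (35 + 2.11) = 371.1 s.
Regular layers = 3150 × (2.78 + 2.11), so 15403.5 s.
Sum: 371.1 + 15403.5 = 15774.6 s → 4.38 hours.

4.38 hours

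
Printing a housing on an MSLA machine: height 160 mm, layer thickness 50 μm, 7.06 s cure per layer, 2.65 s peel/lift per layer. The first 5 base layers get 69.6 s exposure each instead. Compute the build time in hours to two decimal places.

8.72 hours

Layers = ⌈160/0.05⌉ = 3200.
Base layers: 5 × (69.6 + 2.65) → 361.25 s.
Remaining layers: 3195 × (7.06 + 2.65) → 31023.45 s.
Sum: 361.25 + 31023.45 = 31384.7 s → 8.72 hours.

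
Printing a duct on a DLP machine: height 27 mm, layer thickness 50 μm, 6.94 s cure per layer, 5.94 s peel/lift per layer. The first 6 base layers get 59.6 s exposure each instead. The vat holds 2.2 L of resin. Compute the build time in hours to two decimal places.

2.02 hours

Layers = ⌈27/0.05⌉ = 540.
Bottom layers: 6 × (59.6 + 5.94) → 393.24 s.
Remaining layers: 534 × (6.94 + 5.94) → 6877.92 s.
Total = 393.24 + 6877.92 = 7271.16 s = 2.02 hours.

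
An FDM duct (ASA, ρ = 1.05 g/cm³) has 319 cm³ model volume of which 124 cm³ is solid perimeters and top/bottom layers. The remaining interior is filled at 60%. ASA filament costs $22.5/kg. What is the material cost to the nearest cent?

Infill region = 319 − 124, so 195 cm³.
Infill volume = 0.60 × 195, so 117 cm³.
Total extruded = 124 + 117 = 241 cm³.
Mass: 241 × 1.05 → 253.05 g.
Cost = 253.05 g / 1000 × $22.5/kg = $5.69.

$5.69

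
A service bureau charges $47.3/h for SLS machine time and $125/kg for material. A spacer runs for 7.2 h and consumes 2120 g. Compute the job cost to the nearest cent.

Machine cost = 47.3 × 7.2 = $340.56.
Material charge = 125 × 2120/1000 = $265.00.
Total = 340.56 + 265.00 = $605.56.

$605.56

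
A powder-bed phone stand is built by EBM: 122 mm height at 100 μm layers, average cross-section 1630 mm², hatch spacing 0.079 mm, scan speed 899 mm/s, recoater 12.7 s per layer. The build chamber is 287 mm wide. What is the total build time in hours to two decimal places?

Layer count = ceil(122 / 0.1) = 1220.
Per-layer scan distance = 1630 / 0.079 = 20632.9 mm.
Scan time per layer = 20632.9 / 899, so 22.9509 s.
Layer cycle: 22.9509 + 12.7 → 35.6509 s.
Total: 1220 × 35.6509 s = 43494.098 s → 12.08 hours.

12.08 hours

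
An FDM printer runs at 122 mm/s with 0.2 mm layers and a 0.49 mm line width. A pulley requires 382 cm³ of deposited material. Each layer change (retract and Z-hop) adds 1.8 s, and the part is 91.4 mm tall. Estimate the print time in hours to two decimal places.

9.10 hours

Line area: 0.2 × 0.49 → 0.098 mm².
Path length: 382000 mm³ / 0.098 mm² → 3897959.2 mm.
Time extruding: 3897959.2 / 122 → 31950.5 s.
Layers = ⌈91.4/0.2⌉ = 457.
Layer-change overhead = 457 × 1.8 = 822.6 s.
Total = 31950.5 + 822.6 = 32773.1 s = 9.10 hours.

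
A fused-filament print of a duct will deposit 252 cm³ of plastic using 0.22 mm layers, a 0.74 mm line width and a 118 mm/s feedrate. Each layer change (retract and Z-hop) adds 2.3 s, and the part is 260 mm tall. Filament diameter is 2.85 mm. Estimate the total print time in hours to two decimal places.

4.40 hours

Line area = 0.22 × 0.74, so 0.1628 mm².
Toolpath length = 252 cm³ / 0.1628 mm² = 252000 / 0.1628 = 1547911.5 mm.
Extrusion time = 1547911.5 / 118 = 13117.9 s.
Number of layers: 260 / 0.22 → 1182 (rounded up).
Z-hop total: 1182 × 2.3 → 2718.6 s.
Altogether 13117.9 + 2718.6 = 15836.5 s, i.e. 4.40 hours.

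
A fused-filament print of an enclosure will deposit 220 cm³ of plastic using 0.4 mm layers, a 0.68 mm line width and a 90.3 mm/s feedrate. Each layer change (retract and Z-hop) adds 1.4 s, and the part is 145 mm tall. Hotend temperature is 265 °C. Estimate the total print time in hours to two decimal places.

Bead cross-section: 0.4 × 0.68 → 0.272 mm².
Path length: 220000 mm³ / 0.272 mm² → 808823.5 mm.
Time extruding = 808823.5 / 90.3, so 8957.1 s.
Layer count = ceil(145 / 0.4) = 363.
Z-hop total = 363 × 1.4 = 508.2 s.
Total = 8957.1 + 508.2 = 9465.3 s = 2.63 hours.

2.63 hours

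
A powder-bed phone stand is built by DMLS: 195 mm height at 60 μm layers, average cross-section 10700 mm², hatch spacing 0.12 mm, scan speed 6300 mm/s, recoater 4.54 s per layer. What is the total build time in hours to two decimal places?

Number of layers: 195 / 0.06 → 3250 (rounded up).
Scan path per layer = 10700 / 0.12, so 89166.7 mm.
Laser time per layer: 89166.7 / 6300 → 14.1534 s.
Per-layer time = 14.1534 + 4.54, so 18.6934 s.
Build time = 3250 × 18.6934 = 60753.55 s = 16.88 hours.

16.88 hours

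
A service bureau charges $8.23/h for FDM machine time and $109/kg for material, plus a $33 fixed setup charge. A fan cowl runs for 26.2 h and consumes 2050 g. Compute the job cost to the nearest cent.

$472.08

Machine cost: 8.23 × 26.2 → $215.626.
Material cost: 109 × 2050/1000 → $223.45.
Total = 215.626 + 223.45 + 33 = 472.076 ≈ $472.08.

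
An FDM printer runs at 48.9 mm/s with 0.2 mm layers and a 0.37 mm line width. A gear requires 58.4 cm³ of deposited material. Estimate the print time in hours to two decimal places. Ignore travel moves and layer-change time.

Extrusion cross-section: 0.2 × 0.37 → 0.074 mm².
Path length: 58400 mm³ / 0.074 mm² → 789189.2 mm.
Time extruding = 789189.2 / 48.9, so 16138.8 s.
Converting: 16138.8 s = 4.48 hours.

4.48 hours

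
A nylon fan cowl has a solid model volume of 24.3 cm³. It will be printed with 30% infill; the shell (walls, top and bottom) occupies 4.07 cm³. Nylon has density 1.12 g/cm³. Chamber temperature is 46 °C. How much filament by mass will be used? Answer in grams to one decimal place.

11.4 g

Infill region: 24.3 − 4.07 → 20.23 cm³.
Deposited infill = 0.30 × 20.23 = 6.069 cm³.
Deposited volume = 4.07 + 6.069, so 10.139 cm³.
Mass = 10.139 × 1.12 = 11.35568 g.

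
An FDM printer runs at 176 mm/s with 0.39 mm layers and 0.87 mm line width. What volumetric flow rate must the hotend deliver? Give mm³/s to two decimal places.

A = 0.39 × 0.87, so 0.3393 mm².
Volumetric flow = 176 × 0.3393 = 59.72 mm³/s.

59.72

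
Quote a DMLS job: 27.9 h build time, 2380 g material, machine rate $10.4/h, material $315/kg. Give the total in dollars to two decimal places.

Machine-time cost = 10.4 × 27.9, so $290.16.
Material cost = 315 × 2380/1000, so $749.70.
Job cost: 290.16 + 749.70 = $1039.86.

$1039.86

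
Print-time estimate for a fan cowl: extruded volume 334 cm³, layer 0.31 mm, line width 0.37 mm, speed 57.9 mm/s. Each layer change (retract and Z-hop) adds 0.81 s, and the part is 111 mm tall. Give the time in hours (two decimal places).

14.05 hours

Extrusion cross-section = 0.31 × 0.37, so 0.1147 mm².
Toolpath length = 334 cm³ / 0.1147 mm² = 334000 / 0.1147 = 2911944.2 mm.
Extrusion time = 2911944.2 / 57.9, so 50292.6 s.
Layer count = ceil(111 / 0.31) = 359.
Z-hop total: 359 × 0.81 → 290.79 s.
Total = 50292.6 + 290.79 = 50583.39 s = 14.05 hours.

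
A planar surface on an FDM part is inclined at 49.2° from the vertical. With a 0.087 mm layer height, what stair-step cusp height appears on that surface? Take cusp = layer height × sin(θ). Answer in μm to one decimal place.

sin(49.2°) = 0.7570, so cusp = 0.087 × 0.7570 = 0.065859 mm → 65.9 μm.

65.9 μm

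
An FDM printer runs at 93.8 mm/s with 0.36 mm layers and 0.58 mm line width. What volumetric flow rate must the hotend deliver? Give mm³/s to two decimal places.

Extrusion cross-section = 0.36 × 0.58, so 0.2088 mm².
Volumetric flow = 93.8 × 0.2088 = 19.59 mm³/s.

19.59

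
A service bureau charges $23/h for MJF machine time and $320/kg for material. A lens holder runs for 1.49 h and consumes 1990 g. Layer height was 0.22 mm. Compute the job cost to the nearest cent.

$671.07

Time charge = 23 × 1.49, so $34.27.
Feedstock cost: 320 × 1990/1000 → $636.80.
Job cost: 34.27 + 636.80 = $671.07.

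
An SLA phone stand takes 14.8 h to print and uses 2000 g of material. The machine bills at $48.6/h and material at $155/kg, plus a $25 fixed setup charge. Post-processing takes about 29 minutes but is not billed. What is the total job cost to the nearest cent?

$1054.28

Machine cost: 48.6 × 14.8 → $719.28.
Feedstock cost = 155 × 2000/1000, so $310.00.
Total = 719.28 + 310.00 + 25 = $1054.28.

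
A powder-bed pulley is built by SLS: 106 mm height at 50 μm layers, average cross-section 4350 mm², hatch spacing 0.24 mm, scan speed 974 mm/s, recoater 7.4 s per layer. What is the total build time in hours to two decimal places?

15.32 hours

Layers = ⌈106/0.05⌉ = 2120.
Scan path per layer = 4350 / 0.24 = 18125 mm.
Scan time per layer = 18125 / 974, so 18.6088 s.
Layer cycle: 18.6088 + 7.4 → 26.0088 s.
2120 layers × 26.0088 s/layer = 55138.656 s, i.e. 15.32 hours.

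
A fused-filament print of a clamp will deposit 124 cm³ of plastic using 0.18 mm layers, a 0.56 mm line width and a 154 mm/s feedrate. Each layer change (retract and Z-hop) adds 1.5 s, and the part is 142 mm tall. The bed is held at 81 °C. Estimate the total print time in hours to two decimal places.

2.55 hours

Bead cross-section: 0.18 × 0.56 → 0.1008 mm².
Toolpath length = 124 cm³ / 0.1008 mm² = 124000 / 0.1008 = 1230158.7 mm.
Time extruding = 1230158.7 / 154 = 7988 s.
Layers = ⌈142/0.18⌉ = 789.
Non-print overhead = 789 × 1.5, so 1183.5 s.
Altogether 7988 + 1183.5 = 9171.5 s, i.e. 2.55 hours.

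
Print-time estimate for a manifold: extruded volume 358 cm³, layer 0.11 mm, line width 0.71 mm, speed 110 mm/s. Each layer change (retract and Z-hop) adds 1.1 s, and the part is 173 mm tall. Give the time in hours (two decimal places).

12.06 hours

Line area = 0.11 × 0.71, so 0.0781 mm².
Total extruded path = 358000/0.0781 = 4583866.8 mm.
Extrusion time = 4583866.8 / 110 = 41671.5 s.
Layer count = ceil(173 / 0.11) = 1573.
Non-print overhead = 1573 × 1.1 = 1730.3 s.
Total = 41671.5 + 1730.3 = 43401.8 s = 12.06 hours.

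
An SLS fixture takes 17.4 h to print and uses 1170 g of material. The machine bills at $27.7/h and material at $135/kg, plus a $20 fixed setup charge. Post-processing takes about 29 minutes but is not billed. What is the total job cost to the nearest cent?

Machine cost = 27.7 × 17.4, so $481.98.
Material cost = 135 × 1170/1000 = $157.95.
Adding setup: 481.98 + 157.95 + 20 → $659.93.

$659.93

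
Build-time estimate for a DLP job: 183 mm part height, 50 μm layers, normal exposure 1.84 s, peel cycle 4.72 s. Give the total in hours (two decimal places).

6.67 hours

Number of layers: 183 / 0.05 → 3660 (rounded up).
Per-layer time = 1.84 + 4.72 = 6.56 s.
Build time: 3660 × 6.56 s = 24009.6 s, i.e. 6.67 hours.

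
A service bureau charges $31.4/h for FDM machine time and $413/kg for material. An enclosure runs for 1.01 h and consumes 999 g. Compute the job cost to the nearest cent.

$444.30

Machine-time cost = 31.4 × 1.01 = $31.714.
Material charge = 413 × 999/1000 = $412.587.
Job cost: 31.714 + 412.587 = 444.301 ≈ $444.30.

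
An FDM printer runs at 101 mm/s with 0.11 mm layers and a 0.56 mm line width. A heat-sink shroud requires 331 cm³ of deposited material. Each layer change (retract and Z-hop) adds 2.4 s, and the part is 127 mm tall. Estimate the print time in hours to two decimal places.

Line area: 0.11 × 0.56 → 0.0616 mm².
Total extruded path = 331000/0.0616 = 5373376.6 mm.
Print-move time = 5373376.6 / 101 = 53201.7 s.
Number of layers: 127 / 0.11 → 1155 (rounded up).
Z-hop total: 1155 × 2.4 → 2772 s.
Altogether 53201.7 + 2772 = 55973.7 s, i.e. 15.55 hours.

15.55 hours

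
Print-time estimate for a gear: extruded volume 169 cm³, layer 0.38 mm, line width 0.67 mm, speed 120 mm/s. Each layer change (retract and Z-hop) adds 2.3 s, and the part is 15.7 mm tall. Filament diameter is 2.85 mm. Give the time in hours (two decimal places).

Line area = 0.38 × 0.67, so 0.2546 mm².
Path length: 169000 mm³ / 0.2546 mm² → 663786.3 mm.
Print-move time = 663786.3 / 120 = 5531.6 s.
Number of layers: 15.7 / 0.38 → 42 (rounded up).
Non-print overhead: 42 × 2.3 → 96.6 s.
Total = 5531.6 + 96.6 = 5628.2 s = 1.56 hours.

1.56 hours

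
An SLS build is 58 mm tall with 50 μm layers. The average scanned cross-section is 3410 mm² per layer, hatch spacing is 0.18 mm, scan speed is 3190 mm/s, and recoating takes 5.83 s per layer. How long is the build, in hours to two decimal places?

3.79 hours

Layer count = ceil(58 / 0.05) = 1160.
Hatch length per layer = 3410 / 0.18 = 18944.4 mm.
Scan time per layer = 18944.4 / 3190 = 5.9387 s.
Per-layer time: 5.9387 + 5.83 → 11.7687 s.
Total: 1160 × 11.7687 s = 13651.692 s → 3.79 hours.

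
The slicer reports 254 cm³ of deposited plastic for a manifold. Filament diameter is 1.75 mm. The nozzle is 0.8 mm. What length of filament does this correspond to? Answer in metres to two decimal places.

105.60 m

Cross-section of 1.75 mm filament: π·(1.75/2)² = 2.4053 mm².
L = 254000 mm³ / 2.4053 mm² = 105600.13 mm, i.e. 105.60 m.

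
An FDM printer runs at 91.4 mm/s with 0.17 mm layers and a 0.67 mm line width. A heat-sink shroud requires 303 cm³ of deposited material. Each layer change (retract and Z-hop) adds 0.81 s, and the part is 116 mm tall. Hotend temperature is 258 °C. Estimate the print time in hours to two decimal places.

Bead cross-section: 0.17 × 0.67 → 0.1139 mm².
Total extruded path = 303000/0.1139 = 2660228.3 mm.
Time extruding: 2660228.3 / 91.4 → 29105.3 s.
Number of layers: 116 / 0.17 → 683 (rounded up).
Z-hop total: 683 × 0.81 → 553.23 s.
Altogether 29105.3 + 553.23 = 29658.53 s, i.e. 8.24 hours.

8.24 hours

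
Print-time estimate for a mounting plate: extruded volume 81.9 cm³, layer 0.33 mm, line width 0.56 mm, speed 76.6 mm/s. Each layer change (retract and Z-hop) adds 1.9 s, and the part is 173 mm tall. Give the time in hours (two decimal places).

Bead cross-section = 0.33 × 0.56 = 0.1848 mm².
Path length: 81900 mm³ / 0.1848 mm² → 443181.8 mm.
Time extruding = 443181.8 / 76.6 = 5785.7 s.
Layer count = ceil(173 / 0.33) = 525.
Z-hop total = 525 × 1.9, so 997.5 s.
Altogether 5785.7 + 997.5 = 6783.2 s, i.e. 1.88 hours.

1.88 hours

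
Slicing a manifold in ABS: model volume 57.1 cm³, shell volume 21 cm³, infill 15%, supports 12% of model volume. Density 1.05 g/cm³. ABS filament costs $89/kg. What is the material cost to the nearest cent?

$3.11

Infill region = 57.1 − 21, so 36.1 cm³.
Infill volume = 0.15 × 36.1, so 5.415 cm³.
Support = 0.12 × 57.1, so 6.852 cm³.
Total printed volume = 21 + 5.415 + 6.852, so 33.267 cm³.
Mass: 33.267 × 1.05 → 34.93035 g.
Cost = 34.93035 g / 1000 × $89/kg = $3.11.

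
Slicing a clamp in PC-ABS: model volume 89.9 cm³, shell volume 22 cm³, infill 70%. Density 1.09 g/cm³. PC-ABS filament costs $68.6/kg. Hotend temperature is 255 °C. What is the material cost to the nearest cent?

Volume inside the shell: 89.9 − 22 → 67.9 cm³.
Deposited infill = 0.70 × 67.9 = 47.53 cm³.
Total extruded = 22 + 47.53, so 69.53 cm³.
Mass = 69.53 × 1.09, so 75.7877 g.
At $68.6/kg: 75.7877/1000 × 68.6 = $5.20.

$5.20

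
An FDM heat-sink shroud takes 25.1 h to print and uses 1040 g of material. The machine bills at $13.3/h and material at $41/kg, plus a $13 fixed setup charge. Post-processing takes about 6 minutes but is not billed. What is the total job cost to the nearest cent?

$389.47

Machine cost = 13.3 × 25.1 = $333.83.
Material cost: 41 × 1040/1000 → $42.64.
Adding setup: 333.83 + 42.64 + 13 → $389.47.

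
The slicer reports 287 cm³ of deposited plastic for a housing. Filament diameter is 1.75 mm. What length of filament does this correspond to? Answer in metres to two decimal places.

119.32 m

A = π r² = π × 0.875² = 2.4053 mm².
L = 287000 mm³ / 2.4053 mm² = 119319.84 mm, i.e. 119.32 m.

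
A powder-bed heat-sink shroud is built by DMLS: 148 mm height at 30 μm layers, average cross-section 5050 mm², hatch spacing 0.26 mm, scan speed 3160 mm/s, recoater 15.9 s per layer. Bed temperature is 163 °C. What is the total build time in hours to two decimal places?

30.22 hours

Layers = ⌈148/0.03⌉ = 4934.
Scan path per layer = 5050 / 0.26 = 19423.1 mm.
Scan time per layer: 19423.1 / 3160 → 6.1466 s.
Time per layer = 6.1466 + 15.9 = 22.0466 s.
Total: 4934 × 22.0466 s = 108777.9244 s → 30.22 hours.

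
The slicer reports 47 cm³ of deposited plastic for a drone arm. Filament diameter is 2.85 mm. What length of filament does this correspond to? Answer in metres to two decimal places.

7.37 m

Filament cross-section = π × (2.85/2)² = 6.3794 mm².
Length = 47 cm³ / 6.3794 mm² = 47000 / 6.3794 = 7367.46 mm = 7.37 m.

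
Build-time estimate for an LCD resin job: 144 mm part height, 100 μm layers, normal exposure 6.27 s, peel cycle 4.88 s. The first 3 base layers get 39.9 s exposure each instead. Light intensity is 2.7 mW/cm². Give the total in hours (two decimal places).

Layer count = ceil(144 / 0.1) = 1440.
Bottom layers: 3 × (39.9 + 4.88) → 134.34 s.
Remaining layers: 1437 × (6.27 + 4.88) → 16022.55 s.
Sum: 134.34 + 16022.55 = 16156.89 s → 4.49 hours.

4.49 hours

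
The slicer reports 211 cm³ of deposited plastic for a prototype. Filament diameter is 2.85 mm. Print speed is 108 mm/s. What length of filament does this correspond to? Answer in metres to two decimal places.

33.08 m

A = π r² = π × 1.425² = 6.3794 mm².
Length = 211 cm³ / 6.3794 mm² = 211000 / 6.3794 = 33075.21 mm = 33.08 m.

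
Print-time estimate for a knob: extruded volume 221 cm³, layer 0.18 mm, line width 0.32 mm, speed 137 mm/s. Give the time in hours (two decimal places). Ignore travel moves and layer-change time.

7.78 hours

Bead cross-section = 0.18 × 0.32 = 0.0576 mm².
Total extruded path = 221000/0.0576 = 3836805.6 mm.
Print-move time: 3836805.6 / 137 → 28005.9 s.
28005.9 s = 7.78 hours.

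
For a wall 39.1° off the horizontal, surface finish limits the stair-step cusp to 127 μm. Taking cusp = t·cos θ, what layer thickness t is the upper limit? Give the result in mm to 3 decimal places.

0.164 mm

Layer height = cusp / cos(39.1°) = 0.127 / 0.7760 = 0.164 mm.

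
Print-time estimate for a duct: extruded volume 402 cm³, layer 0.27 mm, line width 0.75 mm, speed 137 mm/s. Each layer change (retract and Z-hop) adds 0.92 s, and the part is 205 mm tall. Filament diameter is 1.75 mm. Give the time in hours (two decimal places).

4.22 hours

Line area = 0.27 × 0.75, so 0.2025 mm².
Path length: 402000 mm³ / 0.2025 mm² → 1985185.2 mm.
Time extruding: 1985185.2 / 137 → 14490.4 s.
Layer count = ceil(205 / 0.27) = 760.
Non-print overhead = 760 × 0.92 = 699.2 s.
Altogether 14490.4 + 699.2 = 15189.6 s, i.e. 4.22 hours.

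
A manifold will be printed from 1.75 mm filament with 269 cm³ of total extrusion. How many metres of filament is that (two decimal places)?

A = π r² = π × 0.875² = 2.4053 mm².
Length = 269 cm³ / 2.4053 mm² = 269000 / 2.4053 = 111836.36 mm = 111.84 m.

111.84 m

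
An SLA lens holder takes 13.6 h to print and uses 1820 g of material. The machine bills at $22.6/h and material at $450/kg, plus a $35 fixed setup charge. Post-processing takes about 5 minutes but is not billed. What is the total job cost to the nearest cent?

$1161.36

Machine cost = 22.6 × 13.6 = $307.36.
Material cost = 450 × 1820/1000 = $819.00.
Total = 307.36 + 819.00 + 35 = $1161.36.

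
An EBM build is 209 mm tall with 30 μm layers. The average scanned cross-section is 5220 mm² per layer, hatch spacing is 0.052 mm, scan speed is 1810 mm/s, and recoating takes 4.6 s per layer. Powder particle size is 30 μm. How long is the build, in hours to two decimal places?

Number of layers: 209 / 0.03 → 6967 (rounded up).
Per-layer scan distance = 5220 / 0.052, so 100384.6 mm.
Scan time per layer = 100384.6 / 1810 = 55.4611 s.
Layer cycle = 55.4611 + 4.6 = 60.0611 s.
Build time = 6967 × 60.0611 = 418445.6837 s = 116.23 hours.

116.23 hours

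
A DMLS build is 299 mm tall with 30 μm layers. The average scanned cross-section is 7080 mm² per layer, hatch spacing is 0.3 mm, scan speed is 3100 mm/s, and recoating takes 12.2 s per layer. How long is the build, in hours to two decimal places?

Layers = ⌈299/0.03⌉ = 9967.
Hatch length per layer = 7080 / 0.3, so 23600 mm.
Per-layer scan time = 23600 / 3100, so 7.6129 s.
Time per layer = 7.6129 + 12.2, so 19.8129 s.
Build time = 9967 × 19.8129 = 197475.1743 s = 54.85 hours.

54.85 hours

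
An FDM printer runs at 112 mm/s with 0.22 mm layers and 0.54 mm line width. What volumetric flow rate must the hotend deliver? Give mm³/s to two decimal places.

13.31

A: 0.22 × 0.54 → 0.1188 mm².
Q = v·A = 112 × 0.1188 = 13.31 mm³/s.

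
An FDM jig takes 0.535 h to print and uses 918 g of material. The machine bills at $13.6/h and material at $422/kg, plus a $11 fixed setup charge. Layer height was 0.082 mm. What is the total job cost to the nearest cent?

$405.67

Time charge = 13.6 × 0.535, so $7.276.
Material charge: 422 × 918/1000 → $387.396.
Adding setup: 7.276 + 387.396 + 11 → 405.672 ≈ $405.67.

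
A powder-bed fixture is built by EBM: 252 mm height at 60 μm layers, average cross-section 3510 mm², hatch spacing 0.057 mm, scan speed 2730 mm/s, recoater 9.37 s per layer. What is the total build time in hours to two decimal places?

37.25 hours

Layers = ⌈252/0.06⌉ = 4200.
Scan path per layer: 3510 / 0.057 → 61578.9 mm.
Per-layer scan time = 61578.9 / 2730, so 22.5564 s.
Per-layer time: 22.5564 + 9.37 → 31.9264 s.
Total: 4200 × 31.9264 s = 134090.88 s → 37.25 hours.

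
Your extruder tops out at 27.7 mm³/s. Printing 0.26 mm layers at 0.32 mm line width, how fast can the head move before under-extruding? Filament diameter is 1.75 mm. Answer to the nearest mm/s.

333 mm/s

Extrusion cross-section = 0.26 × 0.32 = 0.0832 mm².
v_max = Q/A = 27.7/0.0832 = 332.93 mm/s → 333 mm/s.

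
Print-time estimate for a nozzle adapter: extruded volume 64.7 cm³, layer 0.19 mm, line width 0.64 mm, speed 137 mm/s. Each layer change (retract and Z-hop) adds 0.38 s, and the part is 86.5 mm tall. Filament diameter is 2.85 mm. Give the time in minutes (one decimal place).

67.6 minutes

Extrusion cross-section: 0.19 × 0.64 → 0.1216 mm².
Path length: 64700 mm³ / 0.1216 mm² → 532072.4 mm.
Time extruding = 532072.4 / 137 = 3883.7 s.
Layers = ⌈86.5/0.19⌉ = 456.
Non-print overhead = 456 × 0.38, so 173.28 s.
Altogether 3883.7 + 173.28 = 4056.98 s, i.e. 67.6 minutes.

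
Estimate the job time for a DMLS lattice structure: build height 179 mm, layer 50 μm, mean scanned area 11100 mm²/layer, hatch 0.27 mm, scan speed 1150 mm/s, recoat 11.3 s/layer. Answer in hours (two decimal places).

Layer count = ceil(179 / 0.05) = 3580.
Scan path per layer: 11100 / 0.27 → 41111.1 mm.
Per-layer scan time = 41111.1 / 1150 = 35.7488 s.
Per-layer time = 35.7488 + 11.3, so 47.0488 s.
3580 layers × 47.0488 s/layer = 168434.704 s, i.e. 46.79 hours.

46.79 hours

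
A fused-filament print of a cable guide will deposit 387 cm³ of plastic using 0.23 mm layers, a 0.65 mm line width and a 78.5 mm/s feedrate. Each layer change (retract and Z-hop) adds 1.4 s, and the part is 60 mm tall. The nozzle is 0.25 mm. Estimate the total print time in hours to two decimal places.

9.26 hours

Line area = 0.23 × 0.65 = 0.1495 mm².
Path length: 387000 mm³ / 0.1495 mm² → 2588628.8 mm.
Extrusion time: 2588628.8 / 78.5 → 32976.2 s.
Number of layers: 60 / 0.23 → 261 (rounded up).
Layer-change overhead = 261 × 1.4, so 365.4 s.
Total = 32976.2 + 365.4 = 33341.6 s = 9.26 hours.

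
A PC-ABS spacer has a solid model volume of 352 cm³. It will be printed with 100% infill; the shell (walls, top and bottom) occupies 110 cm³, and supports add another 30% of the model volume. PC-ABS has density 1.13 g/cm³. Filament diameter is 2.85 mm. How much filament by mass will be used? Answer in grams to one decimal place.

Infill region = 352 − 110, so 242 cm³.
Infill deposited = 1.00 × 242 = 242 cm³.
Support = 0.30 × 352 = 105.6 cm³.
Deposited volume = 110 + 242 + 105.6 = 457.6 cm³.
Mass: 457.6 × 1.13 → 517.088 g.

517.1 g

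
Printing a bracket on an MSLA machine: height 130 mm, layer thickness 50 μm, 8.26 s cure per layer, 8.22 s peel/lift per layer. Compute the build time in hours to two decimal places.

11.90 hours

Number of layers: 130 / 0.05 → 2600 (rounded up).
Each layer takes: 8.26 + 8.22 → 16.48 s.
Total = 2600 × 16.48 = 42848 s = 11.90 hours.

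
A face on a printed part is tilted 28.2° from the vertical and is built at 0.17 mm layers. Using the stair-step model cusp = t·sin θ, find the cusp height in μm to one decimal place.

sin(28.2°) = 0.4726, so cusp = 0.17 × 0.4726 = 0.080342 mm → 80.3 μm.

80.3 μm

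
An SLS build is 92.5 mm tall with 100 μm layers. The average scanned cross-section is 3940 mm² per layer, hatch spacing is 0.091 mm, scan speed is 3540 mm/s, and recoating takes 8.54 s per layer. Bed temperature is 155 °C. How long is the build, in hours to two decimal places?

Number of layers: 92.5 / 0.1 → 925 (rounded up).
Scan path per layer = 3940 / 0.091 = 43296.7 mm.
Per-layer scan time: 43296.7 / 3540 → 12.2307 s.
Time per layer = 12.2307 + 8.54, so 20.7707 s.
Build time = 925 × 20.7707 = 19212.8975 s = 5.34 hours.

5.34 hours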